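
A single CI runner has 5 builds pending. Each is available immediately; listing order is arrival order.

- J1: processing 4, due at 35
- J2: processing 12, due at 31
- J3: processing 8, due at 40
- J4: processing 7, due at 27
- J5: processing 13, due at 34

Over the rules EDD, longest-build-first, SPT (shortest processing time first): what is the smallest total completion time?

EDD (increasing due date): J4 J2 J5 J1 J3.
J4: 0→7
J2: 7→19
J5: 19→32
J1: 32→36
J3: 36→44
Sum = 7+19+32+36+44 = 138.
LPT (decreasing processing time): J5 J2 J3 J4 J1.
J5: 0→13
J2: 13→25
J3: 25→33
J4: 33→40
J1: 40→44
Sum = 13+25+33+40+44 = 155.
SPT (increasing processing time): J1 J4 J3 J2 J5.
J1: 0→4
J4: 4→11
J3: 11→19
J2: 19→31
J5: 31→44
Sum = 4+11+19+31+44 = 109.
EDD 138, LPT 155, SPT 109 → minimum 109.

109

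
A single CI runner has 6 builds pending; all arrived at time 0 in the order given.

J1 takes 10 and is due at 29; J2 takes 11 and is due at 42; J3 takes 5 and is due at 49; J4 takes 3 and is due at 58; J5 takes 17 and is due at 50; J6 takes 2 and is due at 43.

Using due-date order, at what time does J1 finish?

EDD (increasing due date): J1 J2 J6 J3 J5 J4.
J1: 0→10

10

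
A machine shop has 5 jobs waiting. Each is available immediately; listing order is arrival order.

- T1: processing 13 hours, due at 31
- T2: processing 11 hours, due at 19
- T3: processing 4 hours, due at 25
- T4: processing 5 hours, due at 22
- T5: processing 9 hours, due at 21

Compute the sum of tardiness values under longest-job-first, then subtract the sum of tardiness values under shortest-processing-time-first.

29

LPT (decreasing processing time): T1 T2 T5 T4 T3.
T1: 0→13, due 31, tardiness 0
T2: 13→24, due 19, tardiness 5
T5: 24→33, due 21, tardiness 12
T4: 33→38, due 22, tardiness 16
T3: 38→42, due 25, tardiness 17
Sum = 0+5+12+16+17 = 50.
SPT (increasing processing time): T3 T4 T5 T2 T1.
T3: 0→4, due 25, tardiness 0
T4: 4→9, due 22, tardiness 0
T5: 9→18, due 21, tardiness 0
T2: 18→29, due 19, tardiness 10
T1: 29→42, due 31, tardiness 11
Sum = 0+0+0+10+11 = 21.
Difference = 50 − 21 = 29.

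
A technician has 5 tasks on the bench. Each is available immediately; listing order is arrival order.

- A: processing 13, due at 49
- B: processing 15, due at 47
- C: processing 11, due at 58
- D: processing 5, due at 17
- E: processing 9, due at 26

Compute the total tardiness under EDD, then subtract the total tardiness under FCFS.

EDD (increasing due date): D E B A C.
D: 0→5, due 17, tardiness 0
E: 5→14, due 26, tardiness 0
B: 14→29, due 47, tardiness 0
A: 29→42, due 49, tardiness 0
C: 42→53, due 58, tardiness 0
Sum = 0+0+0+0+0 = 0.
FIFO (arrival order): A B C D E.
A: 0→13, due 49, tardiness 0
B: 13→28, due 47, tardiness 0
C: 28→39, due 58, tardiness 0
D: 39→44, due 17, tardiness 27
E: 44→53, due 26, tardiness 27
Sum = 0+0+0+27+27 = 54.
Difference = 0 − 54 = -54.

-54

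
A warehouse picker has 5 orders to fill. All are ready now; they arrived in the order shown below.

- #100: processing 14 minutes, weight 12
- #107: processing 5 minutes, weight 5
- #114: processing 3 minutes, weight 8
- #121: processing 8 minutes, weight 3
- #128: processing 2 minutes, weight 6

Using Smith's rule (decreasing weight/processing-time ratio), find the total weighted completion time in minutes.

486

WSPT (decreasing weight/processing-time ratio): #128 #114 #107 #100 #121.
#128: finishes 2, weight 6, w·C = 12
#114: finishes 5, weight 8, w·C = 40
#107: finishes 10, weight 5, w·C = 50
#100: finishes 24, weight 12, w·C = 288
#121: finishes 32, weight 3, w·C = 96
Sum = 12+40+50+288+96 = 486.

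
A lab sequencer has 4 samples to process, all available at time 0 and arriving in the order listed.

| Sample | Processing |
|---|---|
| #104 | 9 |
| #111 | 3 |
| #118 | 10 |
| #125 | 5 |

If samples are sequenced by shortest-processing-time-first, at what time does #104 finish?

17

SPT (increasing processing time): #111 #125 #104 #118.
#111: 0→3
#125: 3→8
#104: 8→17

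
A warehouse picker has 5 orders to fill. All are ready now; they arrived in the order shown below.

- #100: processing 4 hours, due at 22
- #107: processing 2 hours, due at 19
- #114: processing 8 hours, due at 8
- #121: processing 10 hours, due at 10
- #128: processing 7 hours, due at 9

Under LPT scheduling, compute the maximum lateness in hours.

16

LPT (decreasing processing time): #121 #114 #128 #100 #107.
#121: 0→10, due 10, lateness 0
#114: 10→18, due 8, lateness 10
#128: 18→25, due 9, lateness 16
#100: 25→29, due 22, lateness 7
#107: 29→31, due 19, lateness 12
Maximum = 16.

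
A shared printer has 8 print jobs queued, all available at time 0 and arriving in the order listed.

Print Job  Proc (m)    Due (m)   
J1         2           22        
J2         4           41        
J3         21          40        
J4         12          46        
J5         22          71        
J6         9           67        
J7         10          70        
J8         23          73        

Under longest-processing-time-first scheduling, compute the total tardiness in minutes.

247

LPT (decreasing processing time): J8 J5 J3 J4 J7 J6 J2 J1.
J8: 0→23, due 73, tardiness 0
J5: 23→45, due 71, tardiness 0
J3: 45→66, due 40, tardiness 26
J4: 66→78, due 46, tardiness 32
J7: 78→88, due 70, tardiness 18
J6: 88→97, due 67, tardiness 30
J2: 97→101, due 41, tardiness 60
J1: 101→103, due 22, tardiness 81
Sum = 0+0+26+32+18+30+60+81 = 247.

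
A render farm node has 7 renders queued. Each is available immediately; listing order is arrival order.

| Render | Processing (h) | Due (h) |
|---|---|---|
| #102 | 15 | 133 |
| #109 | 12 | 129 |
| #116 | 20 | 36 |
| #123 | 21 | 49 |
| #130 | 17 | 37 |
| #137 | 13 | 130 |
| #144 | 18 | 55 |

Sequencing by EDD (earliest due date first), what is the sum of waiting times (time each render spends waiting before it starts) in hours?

380

EDD (increasing due date): #116 #130 #123 #144 #109 #137 #102.
#116: waits 0, runs 0→20
#130: waits 20, runs 20→37
#123: waits 37, runs 37→58
#144: waits 58, runs 58→76
#109: waits 76, runs 76→88
#137: waits 88, runs 88→101
#102: waits 101, runs 101→116
Sum = 0+20+37+58+76+88+101 = 380.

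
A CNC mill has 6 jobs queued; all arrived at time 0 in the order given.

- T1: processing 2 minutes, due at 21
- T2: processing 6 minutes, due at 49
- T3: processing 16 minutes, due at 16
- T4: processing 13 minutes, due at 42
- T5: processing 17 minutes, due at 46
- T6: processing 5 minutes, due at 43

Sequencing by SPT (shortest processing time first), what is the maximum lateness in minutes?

26

SPT (increasing processing time): T1 T6 T2 T4 T3 T5.
T1: 0→2, due 21, lateness -19
T6: 2→7, due 43, lateness -36
T2: 7→13, due 49, lateness -36
T4: 13→26, due 42, lateness -16
T3: 26→42, due 16, lateness 26
T5: 42→59, due 46, lateness 13
Maximum = 26.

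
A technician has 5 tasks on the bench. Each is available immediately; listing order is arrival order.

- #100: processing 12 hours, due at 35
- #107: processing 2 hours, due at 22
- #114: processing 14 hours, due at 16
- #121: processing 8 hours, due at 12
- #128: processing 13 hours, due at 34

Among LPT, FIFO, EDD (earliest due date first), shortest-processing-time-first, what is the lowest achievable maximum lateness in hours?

14

LPT (decreasing processing time): #114 #128 #100 #121 #107.
#114: 0→14, due 16, lateness -2
#128: 14→27, due 34, lateness -7
#100: 27→39, due 35, lateness 4
#121: 39→47, due 12, lateness 35
#107: 47→49, due 22, lateness 27
Maximum = 35.
FIFO (arrival order): #100 #107 #114 #121 #128.
#100: 0→12, due 35, lateness -23
#107: 12→14, due 22, lateness -8
#114: 14→28, due 16, lateness 12
#121: 28→36, due 12, lateness 24
#128: 36→49, due 34, lateness 15
Maximum = 24.
EDD (increasing due date): #121 #114 #107 #128 #100.
#121: 0→8, due 12, lateness -4
#114: 8→22, due 16, lateness 6
#107: 22→24, due 22, lateness 2
#128: 24→37, due 34, lateness 3
#100: 37→49, due 35, lateness 14
Maximum = 14.
SPT (increasing processing time): #107 #121 #100 #128 #114.
#107: 0→2, due 22, lateness -20
#121: 2→10, due 12, lateness -2
#100: 10→22, due 35, lateness -13
#128: 22→35, due 34, lateness 1
#114: 35→49, due 16, lateness 33
Maximum = 33.
LPT 35, FIFO 24, EDD 14, SPT 33 → minimum 14.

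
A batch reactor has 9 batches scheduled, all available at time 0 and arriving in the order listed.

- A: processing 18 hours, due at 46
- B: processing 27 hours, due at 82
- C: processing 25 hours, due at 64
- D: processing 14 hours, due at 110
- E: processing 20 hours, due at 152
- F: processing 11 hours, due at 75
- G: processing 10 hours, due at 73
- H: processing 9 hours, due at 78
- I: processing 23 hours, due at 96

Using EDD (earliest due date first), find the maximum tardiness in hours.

EDD (increasing due date): A C G F H B I D E.
A: 0→18, due 46, tardiness 0
C: 18→43, due 64, tardiness 0
G: 43→53, due 73, tardiness 0
F: 53→64, due 75, tardiness 0
H: 64→73, due 78, tardiness 0
B: 73→100, due 82, tardiness 18
I: 100→123, due 96, tardiness 27
D: 123→137, due 110, tardiness 27
E: 137→157, due 152, tardiness 5
Maximum = 27.

27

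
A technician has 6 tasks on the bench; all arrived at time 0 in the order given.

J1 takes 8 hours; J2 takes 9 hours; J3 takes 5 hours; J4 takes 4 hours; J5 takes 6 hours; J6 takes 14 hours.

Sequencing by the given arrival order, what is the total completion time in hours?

FIFO (arrival order): J1 J2 J3 J4 J5 J6.
J1: 0→8
J2: 8→17
J3: 17→22
J4: 22→26
J5: 26→32
J6: 32→46
Sum = 8+17+22+26+32+46 = 151.

151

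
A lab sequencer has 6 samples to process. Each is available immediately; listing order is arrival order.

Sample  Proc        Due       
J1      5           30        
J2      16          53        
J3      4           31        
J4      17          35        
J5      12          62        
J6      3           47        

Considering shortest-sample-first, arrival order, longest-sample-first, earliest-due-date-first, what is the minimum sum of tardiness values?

0

SPT (increasing processing time): J6 J3 J1 J5 J2 J4.
J6: 0→3, due 47, tardiness 0
J3: 3→7, due 31, tardiness 0
J1: 7→12, due 30, tardiness 0
J5: 12→24, due 62, tardiness 0
J2: 24→40, due 53, tardiness 0
J4: 40→57, due 35, tardiness 22
Sum = 0+0+0+0+0+22 = 22.
FIFO (arrival order): J1 J2 J3 J4 J5 J6.
J1: 0→5, due 30, tardiness 0
J2: 5→21, due 53, tardiness 0
J3: 21→25, due 31, tardiness 0
J4: 25→42, due 35, tardiness 7
J5: 42→54, due 62, tardiness 0
J6: 54→57, due 47, tardiness 10
Sum = 0+0+0+7+0+10 = 17.
LPT (decreasing processing time): J4 J2 J5 J1 J3 J6.
J4: 0→17, due 35, tardiness 0
J2: 17→33, due 53, tardiness 0
J5: 33→45, due 62, tardiness 0
J1: 45→50, due 30, tardiness 20
J3: 50→54, due 31, tardiness 23
J6: 54→57, due 47, tardiness 10
Sum = 0+0+0+20+23+10 = 53.
EDD (increasing due date): J1 J3 J4 J6 J2 J5.
J1: 0→5, due 30, tardiness 0
J3: 5→9, due 31, tardiness 0
J4: 9→26, due 35, tardiness 0
J6: 26→29, due 47, tardiness 0
J2: 29→45, due 53, tardiness 0
J5: 45→57, due 62, tardiness 0
Sum = 0+0+0+0+0+0 = 0.
SPT 22, FIFO 17, LPT 53, EDD 0 → minimum 0.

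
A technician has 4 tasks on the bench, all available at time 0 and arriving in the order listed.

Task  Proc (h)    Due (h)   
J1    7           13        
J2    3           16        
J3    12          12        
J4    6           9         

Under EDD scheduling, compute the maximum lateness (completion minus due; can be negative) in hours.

12

EDD (increasing due date): J4 J3 J1 J2.
J4: 0→6, due 9, lateness -3
J3: 6→18, due 12, lateness 6
J1: 18→25, due 13, lateness 12
J2: 25→28, due 16, lateness 12
Maximum = 12.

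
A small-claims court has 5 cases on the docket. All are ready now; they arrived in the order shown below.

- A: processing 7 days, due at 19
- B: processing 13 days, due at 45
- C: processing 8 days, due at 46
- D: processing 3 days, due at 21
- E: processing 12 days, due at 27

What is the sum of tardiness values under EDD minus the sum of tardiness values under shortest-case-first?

-3

EDD (increasing due date): A D E B C.
A: 0→7, due 19, tardiness 0
D: 7→10, due 21, tardiness 0
E: 10→22, due 27, tardiness 0
B: 22→35, due 45, tardiness 0
C: 35→43, due 46, tardiness 0
Sum = 0+0+0+0+0 = 0.
SPT (increasing processing time): D A C E B.
D: 0→3, due 21, tardiness 0
A: 3→10, due 19, tardiness 0
C: 10→18, due 46, tardiness 0
E: 18→30, due 27, tardiness 3
B: 30→43, due 45, tardiness 0
Sum = 0+0+0+3+0 = 3.
Difference = 0 − 3 = -3.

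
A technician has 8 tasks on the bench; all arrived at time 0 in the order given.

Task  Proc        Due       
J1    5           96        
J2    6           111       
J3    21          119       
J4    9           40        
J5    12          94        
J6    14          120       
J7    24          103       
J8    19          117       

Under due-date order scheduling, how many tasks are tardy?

EDD (increasing due date): J4 J5 J1 J7 J2 J8 J3 J6.
J4: 0→9, due 40, tardiness 0
J5: 9→21, due 94, tardiness 0
J1: 21→26, due 96, tardiness 0
J7: 26→50, due 103, tardiness 0
J2: 50→56, due 111, tardiness 0
J8: 56→75, due 117, tardiness 0
J3: 75→96, due 119, tardiness 0
J6: 96→110, due 120, tardiness 0
Late tasks: 0.

0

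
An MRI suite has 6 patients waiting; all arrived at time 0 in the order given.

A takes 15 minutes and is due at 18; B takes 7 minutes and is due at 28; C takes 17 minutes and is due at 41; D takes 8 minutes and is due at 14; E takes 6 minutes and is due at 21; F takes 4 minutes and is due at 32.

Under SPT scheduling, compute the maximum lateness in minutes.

SPT (increasing processing time): F E B D A C.
F: 0→4, due 32, lateness -28
E: 4→10, due 21, lateness -11
B: 10→17, due 28, lateness -11
D: 17→25, due 14, lateness 11
A: 25→40, due 18, lateness 22
C: 40→57, due 41, lateness 16
Maximum = 22.

22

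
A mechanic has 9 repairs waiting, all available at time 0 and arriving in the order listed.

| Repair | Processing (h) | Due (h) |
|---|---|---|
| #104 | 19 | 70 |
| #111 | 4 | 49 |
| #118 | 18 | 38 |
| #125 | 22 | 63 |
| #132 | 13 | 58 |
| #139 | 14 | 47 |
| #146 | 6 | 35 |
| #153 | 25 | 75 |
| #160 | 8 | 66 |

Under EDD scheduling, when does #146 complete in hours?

EDD (increasing due date): #146 #118 #139 #111 #132 #125 #160 #104 #153.
#146: 0→6

6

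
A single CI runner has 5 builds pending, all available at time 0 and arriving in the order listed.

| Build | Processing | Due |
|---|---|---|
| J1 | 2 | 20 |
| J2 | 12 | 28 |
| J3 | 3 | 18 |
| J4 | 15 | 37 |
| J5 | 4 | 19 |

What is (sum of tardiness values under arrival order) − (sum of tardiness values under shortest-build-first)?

FIFO (arrival order): J1 J2 J3 J4 J5.
J1: 0→2, due 20, tardiness 0
J2: 2→14, due 28, tardiness 0
J3: 14→17, due 18, tardiness 0
J4: 17→32, due 37, tardiness 0
J5: 32→36, due 19, tardiness 17
Sum = 0+0+0+0+17 = 17.
SPT (increasing processing time): J1 J3 J5 J2 J4.
J1: 0→2, due 20, tardiness 0
J3: 2→5, due 18, tardiness 0
J5: 5→9, due 19, tardiness 0
J2: 9→21, due 28, tardiness 0
J4: 21→36, due 37, tardiness 0
Sum = 0+0+0+0+0 = 0.
Difference = 17 − 0 = 17.

17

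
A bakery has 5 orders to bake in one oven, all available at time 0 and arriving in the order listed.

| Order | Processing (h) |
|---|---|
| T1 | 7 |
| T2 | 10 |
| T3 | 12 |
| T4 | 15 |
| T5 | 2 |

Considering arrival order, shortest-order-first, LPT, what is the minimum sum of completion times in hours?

FIFO (arrival order): T1 T2 T3 T4 T5.
T1: 0→7
T2: 7→17
T3: 17→29
T4: 29→44
T5: 44→46
Sum = 7+17+29+44+46 = 143.
SPT (increasing processing time): T5 T1 T2 T3 T4.
T5: 0→2
T1: 2→9
T2: 9→19
T3: 19→31
T4: 31→46
Sum = 2+9+19+31+46 = 107.
LPT (decreasing processing time): T4 T3 T2 T1 T5.
T4: 0→15
T3: 15→27
T2: 27→37
T1: 37→44
T5: 44→46
Sum = 15+27+37+44+46 = 169.
FIFO 143, SPT 107, LPT 169 → minimum 107.

107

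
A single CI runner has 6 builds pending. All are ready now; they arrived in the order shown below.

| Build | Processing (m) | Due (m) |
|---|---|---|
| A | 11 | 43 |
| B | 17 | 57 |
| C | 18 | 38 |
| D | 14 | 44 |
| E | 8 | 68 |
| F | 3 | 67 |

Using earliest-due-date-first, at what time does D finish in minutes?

EDD (increasing due date): C A D B F E.
C: 0→18
A: 18→29
D: 29→43

43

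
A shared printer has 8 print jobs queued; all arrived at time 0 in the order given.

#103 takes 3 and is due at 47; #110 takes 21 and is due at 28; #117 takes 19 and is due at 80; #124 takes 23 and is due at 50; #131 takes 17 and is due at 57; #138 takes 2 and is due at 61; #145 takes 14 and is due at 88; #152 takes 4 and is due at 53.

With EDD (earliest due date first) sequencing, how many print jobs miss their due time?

4

EDD (increasing due date): #110 #103 #124 #152 #131 #138 #117 #145.
#110: 0→21, due 28, tardiness 0
#103: 21→24, due 47, tardiness 0
#124: 24→47, due 50, tardiness 0
#152: 47→51, due 53, tardiness 0
#131: 51→68, due 57, tardiness 11
#138: 68→70, due 61, tardiness 9
#117: 70→89, due 80, tardiness 9
#145: 89→103, due 88, tardiness 15
Late print jobs: 4.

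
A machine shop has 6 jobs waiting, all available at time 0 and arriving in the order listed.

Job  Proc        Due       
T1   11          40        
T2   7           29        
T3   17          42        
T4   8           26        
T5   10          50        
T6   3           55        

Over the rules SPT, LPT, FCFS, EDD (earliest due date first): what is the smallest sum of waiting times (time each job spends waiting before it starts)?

98

SPT (increasing processing time): T6 T2 T4 T5 T1 T3.
T6: waits 0, runs 0→3
T2: waits 3, runs 3→10
T4: waits 10, runs 10→18
T5: waits 18, runs 18→28
T1: waits 28, runs 28→39
T3: waits 39, runs 39→56
Sum = 0+3+10+18+28+39 = 98.
LPT (decreasing processing time): T3 T1 T5 T4 T2 T6.
T3: waits 0, runs 0→17
T1: waits 17, runs 17→28
T5: waits 28, runs 28→38
T4: waits 38, runs 38→46
T2: waits 46, runs 46→53
T6: waits 53, runs 53→56
Sum = 0+17+28+38+46+53 = 182.
FIFO (arrival order): T1 T2 T3 T4 T5 T6.
T1: waits 0, runs 0→11
T2: waits 11, runs 11→18
T3: waits 18, runs 18→35
T4: waits 35, runs 35→43
T5: waits 43, runs 43→53
T6: waits 53, runs 53→56
Sum = 0+11+18+35+43+53 = 160.
EDD (increasing due date): T4 T2 T1 T3 T5 T6.
T4: waits 0, runs 0→8
T2: waits 8, runs 8→15
T1: waits 15, runs 15→26
T3: waits 26, runs 26→43
T5: waits 43, runs 43→53
T6: waits 53, runs 53→56
Sum = 0+8+15+26+43+53 = 145.
SPT 98, LPT 182, FIFO 160, EDD 145 → minimum 98.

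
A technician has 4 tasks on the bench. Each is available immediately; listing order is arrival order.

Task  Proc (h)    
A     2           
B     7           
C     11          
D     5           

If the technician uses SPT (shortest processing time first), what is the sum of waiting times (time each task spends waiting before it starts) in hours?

SPT (increasing processing time): A D B C.
A: waits 0, runs 0→2
D: waits 2, runs 2→7
B: waits 7, runs 7→14
C: waits 14, runs 14→25
Sum = 0+2+7+14 = 23.

23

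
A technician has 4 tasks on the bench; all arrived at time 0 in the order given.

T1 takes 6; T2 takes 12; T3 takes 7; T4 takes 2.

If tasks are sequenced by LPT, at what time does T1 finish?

25

LPT (decreasing processing time): T2 T3 T1 T4.
T2: 0→12
T3: 12→19
T1: 19→25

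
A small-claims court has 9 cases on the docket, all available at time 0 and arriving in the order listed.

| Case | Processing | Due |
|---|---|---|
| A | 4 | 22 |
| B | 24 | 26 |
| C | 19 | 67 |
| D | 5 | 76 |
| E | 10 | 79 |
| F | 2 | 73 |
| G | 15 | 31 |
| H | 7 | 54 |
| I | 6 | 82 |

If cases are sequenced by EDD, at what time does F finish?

71

EDD (increasing due date): A B G H C F D E I.
A: 0→4
B: 4→28
G: 28→43
H: 43→50
C: 50→69
F: 69→71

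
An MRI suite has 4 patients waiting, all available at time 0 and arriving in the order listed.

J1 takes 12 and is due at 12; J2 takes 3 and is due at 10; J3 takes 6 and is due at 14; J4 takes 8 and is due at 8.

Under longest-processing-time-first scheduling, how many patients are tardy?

3

LPT (decreasing processing time): J1 J4 J3 J2.
J1: 0→12, due 12, tardiness 0
J4: 12→20, due 8, tardiness 12
J3: 20→26, due 14, tardiness 12
J2: 26→29, due 10, tardiness 19
Late patients: 3.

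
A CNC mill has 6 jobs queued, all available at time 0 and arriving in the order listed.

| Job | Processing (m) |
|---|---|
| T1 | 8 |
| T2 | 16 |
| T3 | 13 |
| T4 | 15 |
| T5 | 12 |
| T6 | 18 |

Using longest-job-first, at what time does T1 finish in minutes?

82

LPT (decreasing processing time): T6 T2 T4 T3 T5 T1.
T6: 0→18
T2: 18→34
T4: 34→49
T3: 49→62
T5: 62→74
T1: 74→82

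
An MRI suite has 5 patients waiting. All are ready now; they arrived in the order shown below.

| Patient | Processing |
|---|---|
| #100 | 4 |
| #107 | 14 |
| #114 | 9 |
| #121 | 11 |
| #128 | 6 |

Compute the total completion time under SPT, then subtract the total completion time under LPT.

-50

SPT (increasing processing time): #100 #128 #114 #121 #107.
#100: 0→4
#128: 4→10
#114: 10→19
#121: 19→30
#107: 30→44
Sum = 4+10+19+30+44 = 107.
LPT (decreasing processing time): #107 #121 #114 #128 #100.
#107: 0→14
#121: 14→25
#114: 25→34
#128: 34→40
#100: 40→44
Sum = 14+25+34+40+44 = 157.
Difference = 107 − 157 = -50.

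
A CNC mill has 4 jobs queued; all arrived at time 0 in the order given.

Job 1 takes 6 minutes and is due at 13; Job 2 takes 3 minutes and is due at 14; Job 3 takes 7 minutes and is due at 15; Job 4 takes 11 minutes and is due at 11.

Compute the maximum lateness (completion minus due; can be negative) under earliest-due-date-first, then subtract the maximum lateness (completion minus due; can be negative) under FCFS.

-4

EDD (increasing due date): Job 4 Job 1 Job 2 Job 3.
Job 4: 0→11, due 11, lateness 0
Job 1: 11→17, due 13, lateness 4
Job 2: 17→20, due 14, lateness 6
Job 3: 20→27, due 15, lateness 12
Maximum = 12.
FIFO (arrival order): Job 1 Job 2 Job 3 Job 4.
Job 1: 0→6, due 13, lateness -7
Job 2: 6→9, due 14, lateness -5
Job 3: 9→16, due 15, lateness 1
Job 4: 16→27, due 11, lateness 16
Maximum = 16.
Difference = 12 − 16 = -4.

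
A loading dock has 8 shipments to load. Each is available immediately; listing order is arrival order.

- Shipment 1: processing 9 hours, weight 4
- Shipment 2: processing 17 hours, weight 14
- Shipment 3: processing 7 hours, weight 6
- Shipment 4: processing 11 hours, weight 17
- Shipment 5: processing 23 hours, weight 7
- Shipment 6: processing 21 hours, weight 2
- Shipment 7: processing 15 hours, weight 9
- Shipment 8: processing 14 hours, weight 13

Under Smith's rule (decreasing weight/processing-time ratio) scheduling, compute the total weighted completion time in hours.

3164

WSPT (decreasing weight/processing-time ratio): Shipment 4 Shipment 8 Shipment 3 Shipment 2 Shipment 7 Shipment 1 Shipment 5 Shipment 6.
Shipment 4: finishes 11, weight 17, w·C = 187
Shipment 8: finishes 25, weight 13, w·C = 325
Shipment 3: finishes 32, weight 6, w·C = 192
Shipment 2: finishes 49, weight 14, w·C = 686
Shipment 7: finishes 64, weight 9, w·C = 576
Shipment 1: finishes 73, weight 4, w·C = 292
Shipment 5: finishes 96, weight 7, w·C = 672
Shipment 6: finishes 117, weight 2, w·C = 234
Sum = 187+325+192+686+576+292+672+234 = 3164.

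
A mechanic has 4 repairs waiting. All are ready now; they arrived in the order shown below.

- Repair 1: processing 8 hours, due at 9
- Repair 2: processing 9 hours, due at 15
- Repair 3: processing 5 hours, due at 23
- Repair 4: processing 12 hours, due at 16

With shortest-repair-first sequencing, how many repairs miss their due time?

3

SPT (increasing processing time): Repair 3 Repair 1 Repair 2 Repair 4.
Repair 3: 0→5, due 23, tardiness 0
Repair 1: 5→13, due 9, tardiness 4
Repair 2: 13→22, due 15, tardiness 7
Repair 4: 22→34, due 16, tardiness 18
Late repairs: 3.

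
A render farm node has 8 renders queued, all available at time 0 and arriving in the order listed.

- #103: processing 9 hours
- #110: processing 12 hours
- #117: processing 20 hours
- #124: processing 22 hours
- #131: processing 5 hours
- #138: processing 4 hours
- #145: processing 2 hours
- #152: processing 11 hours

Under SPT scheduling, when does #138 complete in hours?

SPT (increasing processing time): #145 #138 #131 #103 #152 #110 #117 #124.
#145: 0→2
#138: 2→6

6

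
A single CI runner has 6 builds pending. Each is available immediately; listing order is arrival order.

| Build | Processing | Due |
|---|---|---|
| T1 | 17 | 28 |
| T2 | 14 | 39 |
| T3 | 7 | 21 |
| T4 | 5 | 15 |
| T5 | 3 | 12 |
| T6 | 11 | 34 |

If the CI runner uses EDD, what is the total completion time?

EDD (increasing due date): T5 T4 T3 T1 T6 T2.
T5: 0→3
T4: 3→8
T3: 8→15
T1: 15→32
T6: 32→43
T2: 43→57
Sum = 3+8+15+32+43+57 = 158.

158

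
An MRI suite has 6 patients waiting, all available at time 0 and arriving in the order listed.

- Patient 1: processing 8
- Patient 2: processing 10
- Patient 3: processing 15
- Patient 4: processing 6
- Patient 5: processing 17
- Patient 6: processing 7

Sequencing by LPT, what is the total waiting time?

LPT (decreasing processing time): Patient 5 Patient 3 Patient 2 Patient 1 Patient 6 Patient 4.
Patient 5: waits 0, runs 0→17
Patient 3: waits 17, runs 17→32
Patient 2: waits 32, runs 32→42
Patient 1: waits 42, runs 42→50
Patient 6: waits 50, runs 50→57
Patient 4: waits 57, runs 57→63
Sum = 0+17+32+42+50+57 = 198.

198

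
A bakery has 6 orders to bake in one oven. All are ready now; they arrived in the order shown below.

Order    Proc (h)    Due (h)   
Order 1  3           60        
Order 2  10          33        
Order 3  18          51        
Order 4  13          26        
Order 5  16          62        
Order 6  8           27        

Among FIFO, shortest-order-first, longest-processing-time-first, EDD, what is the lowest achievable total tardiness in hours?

6

FIFO (arrival order): Order 1 Order 2 Order 3 Order 4 Order 5 Order 6.
Order 1: 0→3, due 60, tardiness 0
Order 2: 3→13, due 33, tardiness 0
Order 3: 13→31, due 51, tardiness 0
Order 4: 31→44, due 26, tardiness 18
Order 5: 44→60, due 62, tardiness 0
Order 6: 60→68, due 27, tardiness 41
Sum = 0+0+0+18+0+41 = 59.
SPT (increasing processing time): Order 1 Order 6 Order 2 Order 4 Order 5 Order 3.
Order 1: 0→3, due 60, tardiness 0
Order 6: 3→11, due 27, tardiness 0
Order 2: 11→21, due 33, tardiness 0
Order 4: 21→34, due 26, tardiness 8
Order 5: 34→50, due 62, tardiness 0
Order 3: 50→68, due 51, tardiness 17
Sum = 0+0+0+8+0+17 = 25.
LPT (decreasing processing time): Order 3 Order 5 Order 4 Order 2 Order 6 Order 1.
Order 3: 0→18, due 51, tardiness 0
Order 5: 18→34, due 62, tardiness 0
Order 4: 34→47, due 26, tardiness 21
Order 2: 47→57, due 33, tardiness 24
Order 6: 57→65, due 27, tardiness 38
Order 1: 65→68, due 60, tardiness 8
Sum = 0+0+21+24+38+8 = 91.
EDD (increasing due date): Order 4 Order 6 Order 2 Order 3 Order 1 Order 5.
Order 4: 0→13, due 26, tardiness 0
Order 6: 13→21, due 27, tardiness 0
Order 2: 21→31, due 33, tardiness 0
Order 3: 31→49, due 51, tardiness 0
Order 1: 49→52, due 60, tardiness 0
Order 5: 52→68, due 62, tardiness 6
Sum = 0+0+0+0+0+6 = 6.
FIFO 59, SPT 25, LPT 91, EDD 6 → minimum 6.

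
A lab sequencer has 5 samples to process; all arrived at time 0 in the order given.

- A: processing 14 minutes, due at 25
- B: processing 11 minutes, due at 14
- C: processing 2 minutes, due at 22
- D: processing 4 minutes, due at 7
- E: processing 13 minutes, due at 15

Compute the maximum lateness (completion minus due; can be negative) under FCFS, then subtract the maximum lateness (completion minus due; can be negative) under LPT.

FIFO (arrival order): A B C D E.
A: 0→14, due 25, lateness -11
B: 14→25, due 14, lateness 11
C: 25→27, due 22, lateness 5
D: 27→31, due 7, lateness 24
E: 31→44, due 15, lateness 29
Maximum = 29.
LPT (decreasing processing time): A E B D C.
A: 0→14, due 25, lateness -11
E: 14→27, due 15, lateness 12
B: 27→38, due 14, lateness 24
D: 38→42, due 7, lateness 35
C: 42→44, due 22, lateness 22
Maximum = 35.
Difference = 29 − 35 = -6.

-6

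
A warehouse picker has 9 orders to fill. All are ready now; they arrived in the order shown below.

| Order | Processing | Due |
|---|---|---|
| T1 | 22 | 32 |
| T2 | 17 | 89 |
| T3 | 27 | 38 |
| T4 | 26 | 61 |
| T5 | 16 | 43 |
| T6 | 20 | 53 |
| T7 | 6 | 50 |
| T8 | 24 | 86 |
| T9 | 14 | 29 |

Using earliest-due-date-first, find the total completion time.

840

EDD (increasing due date): T9 T1 T3 T5 T7 T6 T4 T8 T2.
T9: 0→14
T1: 14→36
T3: 36→63
T5: 63→79
T7: 79→85
T6: 85→105
T4: 105→131
T8: 131→155
T2: 155→172
Sum = 14+36+63+79+85+105+131+155+172 = 840.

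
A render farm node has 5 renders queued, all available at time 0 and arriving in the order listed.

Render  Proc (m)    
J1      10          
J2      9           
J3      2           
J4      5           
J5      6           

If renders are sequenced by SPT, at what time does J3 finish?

2

SPT (increasing processing time): J3 J4 J5 J2 J1.
J3: 0→2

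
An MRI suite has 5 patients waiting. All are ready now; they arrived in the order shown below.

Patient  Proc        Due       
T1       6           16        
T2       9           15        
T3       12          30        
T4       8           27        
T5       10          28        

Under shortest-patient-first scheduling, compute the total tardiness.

SPT (increasing processing time): T1 T4 T2 T5 T3.
T1: 0→6, due 16, tardiness 0
T4: 6→14, due 27, tardiness 0
T2: 14→23, due 15, tardiness 8
T5: 23→33, due 28, tardiness 5
T3: 33→45, due 30, tardiness 15
Sum = 0+0+8+5+15 = 28.

28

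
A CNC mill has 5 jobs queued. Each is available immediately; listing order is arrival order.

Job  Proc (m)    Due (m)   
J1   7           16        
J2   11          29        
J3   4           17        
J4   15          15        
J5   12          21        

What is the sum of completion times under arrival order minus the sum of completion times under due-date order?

FIFO (arrival order): J1 J2 J3 J4 J5.
J1: 0→7
J2: 7→18
J3: 18→22
J4: 22→37
J5: 37→49
Sum = 7+18+22+37+49 = 133.
EDD (increasing due date): J4 J1 J3 J5 J2.
J4: 0→15
J1: 15→22
J3: 22→26
J5: 26→38
J2: 38→49
Sum = 15+22+26+38+49 = 150.
Difference = 133 − 150 = -17.

-17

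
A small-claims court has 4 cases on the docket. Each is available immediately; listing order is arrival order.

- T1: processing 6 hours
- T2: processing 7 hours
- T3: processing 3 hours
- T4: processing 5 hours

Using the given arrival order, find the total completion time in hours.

56

FIFO (arrival order): T1 T2 T3 T4.
T1: 0→6
T2: 6→13
T3: 13→16
T4: 16→21
Sum = 6+13+16+21 = 56.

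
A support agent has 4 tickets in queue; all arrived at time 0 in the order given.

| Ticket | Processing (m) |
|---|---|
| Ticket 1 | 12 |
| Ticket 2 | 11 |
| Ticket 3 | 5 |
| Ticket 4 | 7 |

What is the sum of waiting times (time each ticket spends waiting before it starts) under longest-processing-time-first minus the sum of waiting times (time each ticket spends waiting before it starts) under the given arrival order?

2

LPT (decreasing processing time): Ticket 1 Ticket 2 Ticket 4 Ticket 3.
Ticket 1: waits 0, runs 0→12
Ticket 2: waits 12, runs 12→23
Ticket 4: waits 23, runs 23→30
Ticket 3: waits 30, runs 30→35
Sum = 0+12+23+30 = 65.
FIFO (arrival order): Ticket 1 Ticket 2 Ticket 3 Ticket 4.
Ticket 1: waits 0, runs 0→12
Ticket 2: waits 12, runs 12→23
Ticket 3: waits 23, runs 23→28
Ticket 4: waits 28, runs 28→35
Sum = 0+12+23+28 = 63.
Difference = 65 − 63 = 2.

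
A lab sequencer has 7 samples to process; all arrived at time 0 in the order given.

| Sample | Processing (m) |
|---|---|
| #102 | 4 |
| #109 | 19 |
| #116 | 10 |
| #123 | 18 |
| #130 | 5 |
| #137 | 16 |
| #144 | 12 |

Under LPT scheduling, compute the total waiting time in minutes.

329

LPT (decreasing processing time): #109 #123 #137 #144 #116 #130 #102.
#109: waits 0, runs 0→19
#123: waits 19, runs 19→37
#137: waits 37, runs 37→53
#144: waits 53, runs 53→65
#116: waits 65, runs 65→75
#130: waits 75, runs 75→80
#102: waits 80, runs 80→84
Sum = 0+19+37+53+65+75+80 = 329.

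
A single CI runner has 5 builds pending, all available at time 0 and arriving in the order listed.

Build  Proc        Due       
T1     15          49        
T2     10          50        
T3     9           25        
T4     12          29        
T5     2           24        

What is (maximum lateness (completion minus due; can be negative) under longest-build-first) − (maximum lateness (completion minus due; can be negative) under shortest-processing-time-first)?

20

LPT (decreasing processing time): T1 T4 T2 T3 T5.
T1: 0→15, due 49, lateness -34
T4: 15→27, due 29, lateness -2
T2: 27→37, due 50, lateness -13
T3: 37→46, due 25, lateness 21
T5: 46→48, due 24, lateness 24
Maximum = 24.
SPT (increasing processing time): T5 T3 T2 T4 T1.
T5: 0→2, due 24, lateness -22
T3: 2→11, due 25, lateness -14
T2: 11→21, due 50, lateness -29
T4: 21→33, due 29, lateness 4
T1: 33→48, due 49, lateness -1
Maximum = 4.
Difference = 24 − 4 = 20.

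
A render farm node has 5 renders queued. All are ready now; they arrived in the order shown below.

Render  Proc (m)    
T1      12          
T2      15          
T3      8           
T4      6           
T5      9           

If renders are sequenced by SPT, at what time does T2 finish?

SPT (increasing processing time): T4 T3 T5 T1 T2.
T4: 0→6
T3: 6→14
T5: 14→23
T1: 23→35
T2: 35→50

50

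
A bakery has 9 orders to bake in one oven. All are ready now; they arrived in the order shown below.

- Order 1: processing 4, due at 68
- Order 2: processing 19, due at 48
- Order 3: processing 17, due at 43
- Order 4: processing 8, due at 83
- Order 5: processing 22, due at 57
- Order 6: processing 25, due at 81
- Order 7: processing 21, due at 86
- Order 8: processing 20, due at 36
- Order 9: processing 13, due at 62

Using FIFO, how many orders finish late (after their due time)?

5

FIFO (arrival order): Order 1 Order 2 Order 3 Order 4 Order 5 Order 6 Order 7 Order 8 Order 9.
Order 1: 0→4, due 68, tardiness 0
Order 2: 4→23, due 48, tardiness 0
Order 3: 23→40, due 43, tardiness 0
Order 4: 40→48, due 83, tardiness 0
Order 5: 48→70, due 57, tardiness 13
Order 6: 70→95, due 81, tardiness 14
Order 7: 95→116, due 86, tardiness 30
Order 8: 116→136, due 36, tardiness 100
Order 9: 136→149, due 62, tardiness 87
Late orders: 5.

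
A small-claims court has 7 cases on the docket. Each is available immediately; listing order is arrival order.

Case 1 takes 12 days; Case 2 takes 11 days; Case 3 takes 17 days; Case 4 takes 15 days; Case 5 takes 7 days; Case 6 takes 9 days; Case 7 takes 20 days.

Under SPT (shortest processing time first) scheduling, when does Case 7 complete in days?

SPT (increasing processing time): Case 5 Case 6 Case 2 Case 1 Case 4 Case 3 Case 7.
Case 5: 0→7
Case 6: 7→16
Case 2: 16→27
Case 1: 27→39
Case 4: 39→54
Case 3: 54→71
Case 7: 71→91

91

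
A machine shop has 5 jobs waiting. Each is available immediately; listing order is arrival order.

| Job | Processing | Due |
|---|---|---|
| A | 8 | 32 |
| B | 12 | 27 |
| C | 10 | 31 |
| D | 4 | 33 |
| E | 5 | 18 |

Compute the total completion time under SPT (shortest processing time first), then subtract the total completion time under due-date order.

SPT (increasing processing time): D E A C B.
D: 0→4
E: 4→9
A: 9→17
C: 17→27
B: 27→39
Sum = 4+9+17+27+39 = 96.
EDD (increasing due date): E B C A D.
E: 0→5
B: 5→17
C: 17→27
A: 27→35
D: 35→39
Sum = 5+17+27+35+39 = 123.
Difference = 96 − 123 = -27.

-27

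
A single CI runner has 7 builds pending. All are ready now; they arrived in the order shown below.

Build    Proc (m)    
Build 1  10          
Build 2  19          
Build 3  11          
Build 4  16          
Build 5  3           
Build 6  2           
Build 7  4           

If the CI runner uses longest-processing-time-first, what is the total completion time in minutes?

LPT (decreasing processing time): Build 2 Build 4 Build 3 Build 1 Build 7 Build 5 Build 6.
Build 2: 0→19
Build 4: 19→35
Build 3: 35→46
Build 1: 46→56
Build 7: 56→60
Build 5: 60→63
Build 6: 63→65
Sum = 19+35+46+56+60+63+65 = 344.

344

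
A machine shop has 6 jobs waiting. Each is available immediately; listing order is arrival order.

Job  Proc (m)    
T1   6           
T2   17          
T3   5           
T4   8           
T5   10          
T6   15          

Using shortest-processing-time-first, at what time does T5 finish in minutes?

29

SPT (increasing processing time): T3 T1 T4 T5 T6 T2.
T3: 0→5
T1: 5→11
T4: 11→19
T5: 19→29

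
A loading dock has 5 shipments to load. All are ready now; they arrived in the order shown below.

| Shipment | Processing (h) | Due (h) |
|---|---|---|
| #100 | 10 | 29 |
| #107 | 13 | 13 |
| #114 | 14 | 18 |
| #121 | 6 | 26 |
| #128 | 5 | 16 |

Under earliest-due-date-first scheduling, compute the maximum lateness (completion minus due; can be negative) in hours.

19

EDD (increasing due date): #107 #128 #114 #121 #100.
#107: 0→13, due 13, lateness 0
#128: 13→18, due 16, lateness 2
#114: 18→32, due 18, lateness 14
#121: 32→38, due 26, lateness 12
#100: 38→48, due 29, lateness 19
Maximum = 19.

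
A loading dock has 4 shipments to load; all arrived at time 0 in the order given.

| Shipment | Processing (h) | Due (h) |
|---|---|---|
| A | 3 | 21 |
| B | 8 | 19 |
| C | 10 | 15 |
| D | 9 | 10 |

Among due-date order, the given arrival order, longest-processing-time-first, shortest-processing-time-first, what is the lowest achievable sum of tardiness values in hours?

21

EDD (increasing due date): D C B A.
D: 0→9, due 10, tardiness 0
C: 9→19, due 15, tardiness 4
B: 19→27, due 19, tardiness 8
A: 27→30, due 21, tardiness 9
Sum = 0+4+8+9 = 21.
FIFO (arrival order): A B C D.
A: 0→3, due 21, tardiness 0
B: 3→11, due 19, tardiness 0
C: 11→21, due 15, tardiness 6
D: 21→30, due 10, tardiness 20
Sum = 0+0+6+20 = 26.
LPT (decreasing processing time): C D B A.
C: 0→10, due 15, tardiness 0
D: 10→19, due 10, tardiness 9
B: 19→27, due 19, tardiness 8
A: 27→30, due 21, tardiness 9
Sum = 0+9+8+9 = 26.
SPT (increasing processing time): A B D C.
A: 0→3, due 21, tardiness 0
B: 3→11, due 19, tardiness 0
D: 11→20, due 10, tardiness 10
C: 20→30, due 15, tardiness 15
Sum = 0+0+10+15 = 25.
EDD 21, FIFO 26, LPT 26, SPT 25 → minimum 21.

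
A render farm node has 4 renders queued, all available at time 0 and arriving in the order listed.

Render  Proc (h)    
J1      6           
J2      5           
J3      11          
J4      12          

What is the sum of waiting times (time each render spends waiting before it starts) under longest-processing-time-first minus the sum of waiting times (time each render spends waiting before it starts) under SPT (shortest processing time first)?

LPT (decreasing processing time): J4 J3 J1 J2.
J4: waits 0, runs 0→12
J3: waits 12, runs 12→23
J1: waits 23, runs 23→29
J2: waits 29, runs 29→34
Sum = 0+12+23+29 = 64.
SPT (increasing processing time): J2 J1 J3 J4.
J2: waits 0, runs 0→5
J1: waits 5, runs 5→11
J3: waits 11, runs 11→22
J4: waits 22, runs 22→34
Sum = 0+5+11+22 = 38.
Difference = 64 − 38 = 26.

26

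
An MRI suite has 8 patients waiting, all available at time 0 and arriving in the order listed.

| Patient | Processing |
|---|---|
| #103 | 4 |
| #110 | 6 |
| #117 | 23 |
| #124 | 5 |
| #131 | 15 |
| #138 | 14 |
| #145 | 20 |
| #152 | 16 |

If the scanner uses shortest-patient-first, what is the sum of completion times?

344

SPT (increasing processing time): #103 #124 #110 #138 #131 #152 #145 #117.
#103: 0→4
#124: 4→9
#110: 9→15
#138: 15→29
#131: 29→44
#152: 44→60
#145: 60→80
#117: 80→103
Sum = 4+9+15+29+44+60+80+103 = 344.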